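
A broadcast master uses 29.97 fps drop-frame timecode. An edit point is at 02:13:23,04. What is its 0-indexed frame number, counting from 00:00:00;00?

239854

Complete 10-minute blocks: 13, each 17982 frames → 233766.
Remaining 3 whole minutes in the current block: 1800 + 2 × 1798 = 5396 frames.
Within the current minute: 23 × 30 + 4 − 2 = 692 (labels ;00/;01 skipped at this minute). Total = 233766 + 5396 + 692 = 239854.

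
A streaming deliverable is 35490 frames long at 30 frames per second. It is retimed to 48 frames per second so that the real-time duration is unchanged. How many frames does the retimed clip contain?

56784 frames

Target frames = source frames × (target rate / source rate) = 35490 × (48)/(30) = 35490 × 8/5 = 56784.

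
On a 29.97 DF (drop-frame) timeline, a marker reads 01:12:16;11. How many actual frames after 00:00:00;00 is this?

As if non-drop at 30 labels/s: (1 × 3600 + 12 × 60 + 16) × 30 + 11 = 130091.
Minute boundaries passed: 72; those not divisible by 10: 72 − 7 = 65; dropped labels = 2 × 65 = 130.
Actual frame index = 130091 − 130 = 129961.

129961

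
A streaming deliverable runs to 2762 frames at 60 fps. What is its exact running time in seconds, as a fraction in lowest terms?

Running time = 2762 ÷ (60) = 2762 × 1/60 = 1381/30 s.

1381/30 seconds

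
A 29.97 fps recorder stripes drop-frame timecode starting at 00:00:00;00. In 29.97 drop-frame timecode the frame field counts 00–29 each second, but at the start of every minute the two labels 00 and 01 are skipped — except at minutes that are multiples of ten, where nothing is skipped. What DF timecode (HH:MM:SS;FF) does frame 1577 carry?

00:00:52;17

Ten DF minutes hold 17982 frames, so frame 1577 lies in block 0 (frames 0–17981) with 1577 frames into that block.
The block's first minute is 1800 frames and the rest 1798 each; 1577 frames reaches minute 0, so 0 × 18 + 0 × 2 = 0 labels have been skipped so far.
Adding those back, label number 1577 + 0 = 1577 at 30 labels/s is 52 s + 17 f = 0 h 0 min 52 s frame 17, i.e. 00:00:52;17.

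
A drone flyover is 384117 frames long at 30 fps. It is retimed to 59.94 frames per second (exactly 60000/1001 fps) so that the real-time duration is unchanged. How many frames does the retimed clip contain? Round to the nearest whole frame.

767467 frames

Frames at target rate = 384117 × (60000/1001) / (30) = 768234000/1001 ≈ 767466.533.
Nearest whole frame: 767467.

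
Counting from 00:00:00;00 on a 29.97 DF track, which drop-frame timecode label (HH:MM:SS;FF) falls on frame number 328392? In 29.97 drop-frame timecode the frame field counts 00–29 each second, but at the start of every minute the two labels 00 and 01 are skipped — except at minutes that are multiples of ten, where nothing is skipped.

03:02:37;10

Ten DF minutes hold 17982 frames, so frame 328392 lies in block 18 (frames 323676–341657) with 4716 frames into that block.
The block's first minute is 1800 frames and the rest 1798 each; 4716 frames reaches minute 2, so 18 × 18 + 2 × 2 = 328 labels have been skipped so far.
Adding those back, label number 328392 + 328 = 328720 at 30 labels/s is 10957 s + 10 f = 3 h 2 min 37 s frame 10, i.e. 03:02:37;10.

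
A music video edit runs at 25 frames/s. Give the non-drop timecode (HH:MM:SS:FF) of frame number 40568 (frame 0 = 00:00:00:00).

40568 ÷ 25 = 1622 full seconds, remainder 18 frames.
1622 s = 0 h 27 min 2 s.
Timecode: 00:27:02:18.

00:27:02:18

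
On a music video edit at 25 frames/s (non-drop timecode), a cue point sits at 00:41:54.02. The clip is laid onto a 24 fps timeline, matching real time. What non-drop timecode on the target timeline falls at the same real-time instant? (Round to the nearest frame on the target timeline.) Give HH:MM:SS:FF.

00:41:54:02

Source frame index: (0×3600 + 41×60 + 54) × 25 + 2 = 62852.
Real time: 62852 / (25) = 62852/25 s.
Target frame: (62852/25) × (24) = 1508448/25 ≈ 60337.920 → 60338.
At 24 labels/s: frame 60338 → 00:41:54:02.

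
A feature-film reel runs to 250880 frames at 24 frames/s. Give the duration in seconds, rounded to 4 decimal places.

Running time = 250880 × 1/24 = 31360/3 s ≈ 10453.3333 s.

10453.3333 seconds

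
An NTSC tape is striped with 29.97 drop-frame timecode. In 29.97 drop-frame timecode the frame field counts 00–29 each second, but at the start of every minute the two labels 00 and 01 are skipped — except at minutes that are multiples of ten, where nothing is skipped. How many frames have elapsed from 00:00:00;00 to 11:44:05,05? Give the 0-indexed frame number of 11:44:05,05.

Complete 10-minute blocks: 70, each 17982 frames → 1258740.
Remaining 4 whole minutes in the current block: 1800 + 3 × 1798 = 7194 frames.
Within the current minute: 5 × 30 + 5 − 2 = 153 (labels ;00/;01 skipped at this minute). Total = 1258740 + 7194 + 153 = 1266087.

1266087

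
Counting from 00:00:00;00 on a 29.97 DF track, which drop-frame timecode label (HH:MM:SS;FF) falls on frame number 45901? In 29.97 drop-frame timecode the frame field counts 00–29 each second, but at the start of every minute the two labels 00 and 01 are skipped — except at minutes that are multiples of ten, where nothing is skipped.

Each 10-minute DF block holds 10 × 60 × 30 − 9 × 2 = 17982 frames. 45901 ÷ 17982 → 2 full blocks, remainder 9937.
Within the partial block the first minute is 1800 frames and each further minute 1798, so 5 further minute boundaries passed. Total skipped labels = 18 × 2 + 2 × 5 = 46.
Non-drop label index = 45901 + 46 = 45947; at 30 labels/s that is 00:25:31:17, i.e. DF 00:25:31;17.

00:25:31;17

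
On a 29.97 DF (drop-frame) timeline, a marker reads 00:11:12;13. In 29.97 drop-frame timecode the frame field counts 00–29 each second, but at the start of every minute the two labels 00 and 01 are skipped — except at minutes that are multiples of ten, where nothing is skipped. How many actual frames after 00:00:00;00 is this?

As if non-drop at 30 labels/s: (0 × 3600 + 11 × 60 + 12) × 30 + 13 = 20173.
Minute boundaries passed: 11; those not divisible by 10: 11 − 1 = 10; dropped labels = 2 × 10 = 20.
Actual frame index = 20173 − 20 = 20153.

20153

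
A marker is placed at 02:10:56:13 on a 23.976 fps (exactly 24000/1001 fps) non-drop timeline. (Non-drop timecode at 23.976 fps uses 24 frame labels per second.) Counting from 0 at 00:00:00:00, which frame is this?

frame 188557

Total seconds to the label: (2 × 3600 + 10 × 60 + 56) = 7856.
Frame index = 7856 × 24 + 13 = 188557.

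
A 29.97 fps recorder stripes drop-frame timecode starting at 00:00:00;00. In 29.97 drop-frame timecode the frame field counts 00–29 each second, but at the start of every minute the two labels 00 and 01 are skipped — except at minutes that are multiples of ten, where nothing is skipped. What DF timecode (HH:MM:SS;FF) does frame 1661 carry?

Ten DF minutes hold 17982 frames, so frame 1661 lies in block 0 (frames 0–17981) with 1661 frames into that block.
The block's first minute is 1800 frames and the rest 1798 each; 1661 frames reaches minute 0, so 0 × 18 + 0 × 2 = 0 labels have been skipped so far.
Adding those back, label number 1661 + 0 = 1661 at 30 labels/s is 55 s + 11 f = 0 h 0 min 55 s frame 11, i.e. 00:00:55;11.

00:00:55;11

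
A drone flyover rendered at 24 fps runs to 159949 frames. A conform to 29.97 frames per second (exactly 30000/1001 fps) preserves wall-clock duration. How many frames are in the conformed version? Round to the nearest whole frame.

199737 frames

Frames at target rate = 159949 × (30000/1001) / (24) = 199936250/1001 ≈ 199736.513.
Nearest whole frame: 199737.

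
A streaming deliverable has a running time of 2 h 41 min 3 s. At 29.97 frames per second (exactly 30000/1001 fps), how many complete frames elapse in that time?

2 h 41 min 3 s = 9663 s.
Frames = 9663 × 30000/1001 = 289890000/1001 ≈ 289600.3996.
Complete frames: 289600.

289600 frames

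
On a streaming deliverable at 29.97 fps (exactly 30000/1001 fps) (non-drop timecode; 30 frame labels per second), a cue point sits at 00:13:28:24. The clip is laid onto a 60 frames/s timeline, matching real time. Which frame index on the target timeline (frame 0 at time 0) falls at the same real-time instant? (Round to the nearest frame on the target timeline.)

frame 48577

Source frame index: (0×3600 + 13×60 + 28) × 30 + 24 = 24264.
Real time: 24264 / (30000/1001) = 1012011/1250 s.
Target frame: (1012011/1250) × (60) = 6072066/125 ≈ 48576.528 → 48577.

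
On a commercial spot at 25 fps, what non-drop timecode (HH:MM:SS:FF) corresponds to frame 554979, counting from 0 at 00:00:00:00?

554979 ÷ 25 = 22199 full seconds, remainder 4 frames.
22199 s = 6 h 9 min 59 s.
Timecode: 06:09:59:04.

06:09:59:04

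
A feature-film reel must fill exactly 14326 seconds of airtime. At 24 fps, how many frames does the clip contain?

Frames = 14326 × 24 = 343824.

343824 frames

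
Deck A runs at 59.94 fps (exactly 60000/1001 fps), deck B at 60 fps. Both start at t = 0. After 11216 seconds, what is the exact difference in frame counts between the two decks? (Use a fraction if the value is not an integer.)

A emits 60000/1001 × 11216 = 672960000/1001 frames; B emits 60 × 11216 = 672960.
Difference = 672960/1001 frames (≈ 672.2877); B is ahead of A.

672960/1001 frames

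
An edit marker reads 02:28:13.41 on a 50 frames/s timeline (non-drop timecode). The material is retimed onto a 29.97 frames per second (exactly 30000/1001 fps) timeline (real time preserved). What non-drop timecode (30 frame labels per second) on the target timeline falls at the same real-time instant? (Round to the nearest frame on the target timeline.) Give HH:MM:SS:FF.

Source frame index: (2×3600 + 28×60 + 13) × 50 + 41 = 444691.
Real time: 444691 / (50) = 444691/50 s.
Target frame: (444691/50) × (30000/1001) = 20524200/77 ≈ 266548.052 → 266548.
At 30 labels/s: frame 266548 → 02:28:04:28.

02:28:04:28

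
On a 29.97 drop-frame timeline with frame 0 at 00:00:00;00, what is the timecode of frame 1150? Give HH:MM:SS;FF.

Ten DF minutes hold 17982 frames, so frame 1150 lies in block 0 (frames 0–17981) with 1150 frames into that block.
The block's first minute is 1800 frames and the rest 1798 each; 1150 frames reaches minute 0, so 0 × 18 + 0 × 2 = 0 labels have been skipped so far.
Adding those back, label number 1150 + 0 = 1150 at 30 labels/s is 38 s + 10 f = 0 h 0 min 38 s frame 10, i.e. 00:00:38;10.

00:00:38;10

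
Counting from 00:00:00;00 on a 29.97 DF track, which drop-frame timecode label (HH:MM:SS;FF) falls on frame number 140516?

Ten DF minutes hold 17982 frames, so frame 140516 lies in block 7 (frames 125874–143855) with 14642 frames into that block.
The block's first minute is 1800 frames and the rest 1798 each; 14642 frames reaches minute 8, so 7 × 18 + 8 × 2 = 142 labels have been skipped so far.
Adding those back, label number 140516 + 142 = 140658 at 30 labels/s is 4688 s + 18 f = 1 h 18 min 8 s frame 18, i.e. 01:18:08;18.

01:18:08;18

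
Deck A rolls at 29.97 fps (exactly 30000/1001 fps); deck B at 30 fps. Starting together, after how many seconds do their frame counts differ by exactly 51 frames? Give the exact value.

The gap grows by |30 − 30000/1001| = 30/1001 frames per second.
Time for a 51-frame gap: 51 ÷ (30/1001) = 1701.7 s.

1701.7 seconds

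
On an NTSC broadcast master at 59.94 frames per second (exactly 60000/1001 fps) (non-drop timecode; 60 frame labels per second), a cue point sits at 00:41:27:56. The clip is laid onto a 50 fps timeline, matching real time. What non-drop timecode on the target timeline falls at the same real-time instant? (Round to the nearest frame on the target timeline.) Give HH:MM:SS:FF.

00:41:30:21

Source frame index: (0×3600 + 41×60 + 27) × 60 + 56 = 149276.
Real time: 149276 / (60000/1001) = 37356319/15000 s.
Target frame: (37356319/15000) × (50) = 37356319/300 ≈ 124521.063 → 124521.
At 50 labels/s: frame 124521 → 00:41:30:21.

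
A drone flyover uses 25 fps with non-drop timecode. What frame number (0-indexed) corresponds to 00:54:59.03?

82478

Total seconds to the label: (0 × 3600 + 54 × 60 + 59) = 3299.
Frame index = 3299 × 25 + 3 = 82478.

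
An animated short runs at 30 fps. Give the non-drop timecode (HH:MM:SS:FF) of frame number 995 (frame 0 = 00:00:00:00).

00:00:33:05

995 ÷ 30 = 33 full seconds, remainder 5 frames.
33 s = 0 h 0 min 33 s.
Timecode: 00:00:33:05.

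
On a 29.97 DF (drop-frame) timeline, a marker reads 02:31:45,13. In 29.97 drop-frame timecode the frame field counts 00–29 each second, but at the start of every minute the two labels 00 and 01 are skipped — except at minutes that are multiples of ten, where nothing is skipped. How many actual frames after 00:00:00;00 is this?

As if non-drop at 30 labels/s: (2 × 3600 + 31 × 60 + 45) × 30 + 13 = 273163.
Minute boundaries passed: 151; those not divisible by 10: 151 − 15 = 136; dropped labels = 2 × 136 = 272.
Actual frame index = 273163 − 272 = 272891.

272891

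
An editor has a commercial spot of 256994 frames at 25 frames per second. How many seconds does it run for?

10279.76 seconds

Running time = 256994 / (25) = 10279.76 s.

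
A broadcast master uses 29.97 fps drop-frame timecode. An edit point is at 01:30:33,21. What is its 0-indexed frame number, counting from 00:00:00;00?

As if non-drop at 30 labels/s: (1 × 3600 + 30 × 60 + 33) × 30 + 21 = 163011.
Minute boundaries passed: 90; those not divisible by 10: 90 − 9 = 81; dropped labels = 2 × 81 = 162.
Actual frame index = 163011 − 162 = 162849.

162849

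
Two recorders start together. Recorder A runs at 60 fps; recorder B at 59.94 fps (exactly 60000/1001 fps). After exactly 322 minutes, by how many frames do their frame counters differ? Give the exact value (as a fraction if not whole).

165600/143 frames

322 min = 19320 s.
A emits 60 × 19320 = 1159200 frames; B emits 60000/1001 × 19320 = 165600000/143.
Difference = 165600/143 frames (≈ 1158.0420); B is behind A.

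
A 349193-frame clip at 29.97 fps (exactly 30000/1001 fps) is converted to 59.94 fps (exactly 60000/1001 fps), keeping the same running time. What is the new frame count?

698386 frames

Frames at target rate = 349193 × (60000/1001) / (30000/1001) = 698386.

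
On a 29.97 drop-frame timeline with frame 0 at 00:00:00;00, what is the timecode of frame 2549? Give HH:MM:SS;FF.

Ten DF minutes hold 17982 frames, so frame 2549 lies in block 0 (frames 0–17981) with 2549 frames into that block.
The block's first minute is 1800 frames and the rest 1798 each; 2549 frames reaches minute 1, so 0 × 18 + 1 × 2 = 2 labels have been skipped so far.
Adding those back, label number 2549 + 2 = 2551 at 30 labels/s is 85 s + 1 f = 0 h 1 min 25 s frame 1, i.e. 00:01:25;01.

00:01:25;01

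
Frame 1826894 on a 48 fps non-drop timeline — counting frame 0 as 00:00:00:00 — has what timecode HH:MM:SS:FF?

10:34:20:14

1826894 ÷ 48 = 38060 full seconds, remainder 14 frames.
38060 s = 10 h 34 min 20 s.
Timecode: 10:34:20:14.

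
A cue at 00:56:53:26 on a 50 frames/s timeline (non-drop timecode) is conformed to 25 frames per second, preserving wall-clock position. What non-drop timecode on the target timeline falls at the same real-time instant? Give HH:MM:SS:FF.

Source frame index: (0×3600 + 56×60 + 53) × 50 + 26 = 170676.
Real time: 170676 / (50) = 85338/25 s.
Target frame: (85338/25) × (25) = 85338.
At 25 labels/s: frame 85338 → 00:56:53:13.

00:56:53:13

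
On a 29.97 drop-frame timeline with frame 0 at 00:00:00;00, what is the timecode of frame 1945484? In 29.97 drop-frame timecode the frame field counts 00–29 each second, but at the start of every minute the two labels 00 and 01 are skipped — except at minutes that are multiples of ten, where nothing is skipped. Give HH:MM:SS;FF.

Ten DF minutes hold 17982 frames, so frame 1945484 lies in block 108 (frames 1942056–1960037) with 3428 frames into that block.
The block's first minute is 1800 frames and the rest 1798 each; 3428 frames reaches minute 1, so 108 × 18 + 1 × 2 = 1946 labels have been skipped so far.
Adding those back, label number 1945484 + 1946 = 1947430 at 30 labels/s is 64914 s + 10 f = 18 h 1 min 54 s frame 10, i.e. 18:01:54;10.

18:01:54;10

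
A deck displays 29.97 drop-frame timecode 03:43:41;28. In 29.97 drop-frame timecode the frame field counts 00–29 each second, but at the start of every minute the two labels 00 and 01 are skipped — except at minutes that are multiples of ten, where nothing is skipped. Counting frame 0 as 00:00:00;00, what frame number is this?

402256

As if non-drop at 30 labels/s: (3 × 3600 + 43 × 60 + 41) × 30 + 28 = 402658.
Minute boundaries passed: 223; those not divisible by 10: 223 − 22 = 201; dropped labels = 2 × 201 = 402.
Actual frame index = 402658 − 402 = 402256.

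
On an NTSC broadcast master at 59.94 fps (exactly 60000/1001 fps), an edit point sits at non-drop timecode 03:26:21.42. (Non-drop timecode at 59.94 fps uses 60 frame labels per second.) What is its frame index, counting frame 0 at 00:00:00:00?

Total seconds to the label: (3 × 3600 + 26 × 60 + 21) = 12381.
Frame index = 12381 × 60 + 42 = 742902.

742902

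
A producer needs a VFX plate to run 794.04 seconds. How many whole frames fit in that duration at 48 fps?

38113 frames

Frames = 794.04 × 48 = 952848/25 ≈ 38113.9200.
Complete frames: 38113.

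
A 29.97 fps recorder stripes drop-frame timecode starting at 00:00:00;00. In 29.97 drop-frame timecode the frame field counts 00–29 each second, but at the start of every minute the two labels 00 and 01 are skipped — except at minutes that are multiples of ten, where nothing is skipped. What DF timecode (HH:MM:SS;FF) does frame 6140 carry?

Each 10-minute DF block holds 10 × 60 × 30 − 9 × 2 = 17982 frames. 6140 ÷ 17982 → 0 full blocks, remainder 6140.
Within the partial block the first minute is 1800 frames and each further minute 1798, so 3 further minute boundaries passed. Total skipped labels = 18 × 0 + 2 × 3 = 6.
Non-drop label index = 6140 + 6 = 6146; at 30 labels/s that is 00:03:24:26, i.e. DF 00:03:24;26.

00:03:24;26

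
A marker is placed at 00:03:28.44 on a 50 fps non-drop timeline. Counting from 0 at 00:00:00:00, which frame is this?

Total seconds to the label: (0 × 3600 + 3 × 60 + 28) = 208.
Frame index = 208 × 50 + 44 = 10444.

10444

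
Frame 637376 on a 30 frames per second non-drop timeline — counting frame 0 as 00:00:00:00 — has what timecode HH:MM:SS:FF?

637376 ÷ 30 = 21245 full seconds, remainder 26 frames.
21245 s = 5 h 54 min 5 s.
Timecode: 05:54:05:26.

05:54:05:26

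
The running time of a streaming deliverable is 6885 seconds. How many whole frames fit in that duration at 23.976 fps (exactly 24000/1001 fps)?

165074 frames

Frames = 6885 × 24000/1001 = 165240000/1001 ≈ 165074.9251.
Complete frames: 165074.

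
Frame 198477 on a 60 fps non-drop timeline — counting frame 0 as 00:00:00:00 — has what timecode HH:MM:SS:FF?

00:55:07:57

198477 ÷ 60 = 3307 full seconds, remainder 57 frames.
3307 s = 0 h 55 min 7 s.
Timecode: 00:55:07:57.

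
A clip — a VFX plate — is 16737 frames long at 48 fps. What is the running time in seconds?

348.6875 seconds

Running time = 16737 / (48) = 348.6875 s.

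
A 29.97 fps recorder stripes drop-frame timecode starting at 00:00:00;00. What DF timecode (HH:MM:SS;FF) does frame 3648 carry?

00:02:01;22

Ten DF minutes hold 17982 frames, so frame 3648 lies in block 0 (frames 0–17981) with 3648 frames into that block.
The block's first minute is 1800 frames and the rest 1798 each; 3648 frames reaches minute 2, so 0 × 18 + 2 × 2 = 4 labels have been skipped so far.
Adding those back, label number 3648 + 4 = 3652 at 30 labels/s is 121 s + 22 f = 0 h 2 min 1 s frame 22, i.e. 00:02:01;22.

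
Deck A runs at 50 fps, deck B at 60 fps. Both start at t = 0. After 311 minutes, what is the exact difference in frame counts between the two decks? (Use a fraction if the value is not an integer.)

186600 frames

311 min = 18660 s.
A emits 50 × 18660 = 933000 frames; B emits 60 × 18660 = 1119600.
Difference = 186600 frames; B is ahead of A.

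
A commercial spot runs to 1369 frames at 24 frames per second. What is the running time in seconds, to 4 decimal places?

Running time = 1369 × 1/24 = 1369/24 s ≈ 57.0417 s.

57.0417 seconds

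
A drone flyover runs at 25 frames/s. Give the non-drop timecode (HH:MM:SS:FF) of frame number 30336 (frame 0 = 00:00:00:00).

00:20:13:11

30336 ÷ 25 = 1213 full seconds, remainder 11 frames.
1213 s = 0 h 20 min 13 s.
Timecode: 00:20:13:11.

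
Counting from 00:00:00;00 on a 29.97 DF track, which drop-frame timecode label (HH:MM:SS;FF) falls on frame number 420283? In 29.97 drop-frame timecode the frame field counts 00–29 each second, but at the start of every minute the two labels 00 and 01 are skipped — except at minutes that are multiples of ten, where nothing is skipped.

Each 10-minute DF block holds 10 × 60 × 30 − 9 × 2 = 17982 frames. 420283 ÷ 17982 → 23 full blocks, remainder 6697.
Within the partial block the first minute is 1800 frames and each further minute 1798, so 3 further minute boundaries passed. Total skipped labels = 18 × 23 + 2 × 3 = 420.
Non-drop label index = 420283 + 420 = 420703; at 30 labels/s that is 03:53:43:13, i.e. DF 03:53:43;13.

03:53:43;13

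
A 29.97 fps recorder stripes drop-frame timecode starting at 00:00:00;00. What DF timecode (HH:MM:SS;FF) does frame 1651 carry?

00:00:55;01

Ten DF minutes hold 17982 frames, so frame 1651 lies in block 0 (frames 0–17981) with 1651 frames into that block.
The block's first minute is 1800 frames and the rest 1798 each; 1651 frames reaches minute 0, so 0 × 18 + 0 × 2 = 0 labels have been skipped so far.
Adding those back, label number 1651 + 0 = 1651 at 30 labels/s is 55 s + 1 f = 0 h 0 min 55 s frame 1, i.e. 00:00:55;01.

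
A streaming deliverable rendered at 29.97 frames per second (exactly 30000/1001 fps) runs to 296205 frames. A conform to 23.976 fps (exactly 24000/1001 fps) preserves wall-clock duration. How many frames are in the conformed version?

Target frames = source frames × (target rate / source rate) = 296205 × (24000/1001)/(30000/1001) = 296205 × 4/5 = 236964.

236964 frames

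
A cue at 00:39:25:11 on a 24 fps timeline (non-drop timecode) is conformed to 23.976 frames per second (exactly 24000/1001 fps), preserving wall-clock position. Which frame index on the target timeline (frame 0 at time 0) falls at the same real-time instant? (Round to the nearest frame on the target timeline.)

frame 56714

Source frame index: (0×3600 + 39×60 + 25) × 24 + 11 = 56771.
Real time: 56771 / (24) = 56771/24 s.
Target frame: (56771/24) × (24000/1001) = 397000/7 ≈ 56714.286 → 56714.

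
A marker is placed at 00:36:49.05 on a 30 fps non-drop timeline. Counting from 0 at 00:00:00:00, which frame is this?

Total seconds to the label: (0 × 3600 + 36 × 60 + 49) = 2209.
Frame index = 2209 × 30 + 5 = 66275.

frame 66275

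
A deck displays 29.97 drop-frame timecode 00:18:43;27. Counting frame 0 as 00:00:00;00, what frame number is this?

33683

Complete 10-minute blocks: 1, each 17982 frames → 17982.
Remaining 8 whole minutes in the current block: 1800 + 7 × 1798 = 14386 frames.
Within the current minute: 43 × 30 + 27 − 2 = 1315 (labels ;00/;01 skipped at this minute). Total = 17982 + 14386 + 1315 = 33683.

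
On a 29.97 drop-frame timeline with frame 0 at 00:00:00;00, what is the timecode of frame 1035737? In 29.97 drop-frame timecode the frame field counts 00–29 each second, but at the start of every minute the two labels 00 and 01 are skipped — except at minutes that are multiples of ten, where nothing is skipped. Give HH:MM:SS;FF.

Each 10-minute DF block holds 10 × 60 × 30 − 9 × 2 = 17982 frames. 1035737 ÷ 17982 → 57 full blocks, remainder 10763.
Within the partial block the first minute is 1800 frames and each further minute 1798, so 5 further minute boundaries passed. Total skipped labels = 18 × 57 + 2 × 5 = 1036.
Non-drop label index = 1035737 + 1036 = 1036773; at 30 labels/s that is 09:35:59:03, i.e. DF 09:35:59;03.

09:35:59;03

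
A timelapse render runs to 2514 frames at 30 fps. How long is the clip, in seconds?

Running time = 2514 / (30) = 83.8 s.

83.8 seconds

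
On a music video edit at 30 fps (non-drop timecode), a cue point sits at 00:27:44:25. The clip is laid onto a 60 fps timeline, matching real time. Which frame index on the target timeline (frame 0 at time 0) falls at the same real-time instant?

frame 99890

Source frame index: (0×3600 + 27×60 + 44) × 30 + 25 = 49945.
Real time: 49945 / (30) = 9989/6 s.
Target frame: (9989/6) × (60) = 99890.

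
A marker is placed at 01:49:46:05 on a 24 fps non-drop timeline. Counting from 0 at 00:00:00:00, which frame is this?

Total seconds to the label: (1 × 3600 + 49 × 60 + 46) = 6586.
Frame index = 6586 × 24 + 5 = 158069.

158069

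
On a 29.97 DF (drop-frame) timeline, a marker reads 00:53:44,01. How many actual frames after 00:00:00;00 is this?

Complete 10-minute blocks: 5, each 17982 frames → 89910.
Remaining 3 whole minutes in the current block: 1800 + 2 × 1798 = 5396 frames.
Within the current minute: 44 × 30 + 1 − 2 = 1319 (labels ;00/;01 skipped at this minute). Total = 89910 + 5396 + 1319 = 96625.

96625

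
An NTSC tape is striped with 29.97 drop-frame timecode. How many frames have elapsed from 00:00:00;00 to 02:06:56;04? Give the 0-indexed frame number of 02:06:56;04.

228256

Complete 10-minute blocks: 12, each 17982 frames → 215784.
Remaining 6 whole minutes in the current block: 1800 + 5 × 1798 = 10790 frames.
Within the current minute: 56 × 30 + 4 − 2 = 1682 (labels ;00/;01 skipped at this minute). Total = 215784 + 10790 + 1682 = 228256.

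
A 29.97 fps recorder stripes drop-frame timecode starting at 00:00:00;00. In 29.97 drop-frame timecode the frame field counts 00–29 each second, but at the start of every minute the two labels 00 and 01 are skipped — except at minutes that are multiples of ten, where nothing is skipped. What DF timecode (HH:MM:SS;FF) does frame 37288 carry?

00:20:44;04

Each 10-minute DF block holds 10 × 60 × 30 − 9 × 2 = 17982 frames. 37288 ÷ 17982 → 2 full blocks, remainder 1324.
Within the partial block the first minute is 1800 frames and each further minute 1798, so 0 further minute boundaries passed. Total skipped labels = 18 × 2 + 2 × 0 = 36.
Non-drop label index = 37288 + 36 = 37324; at 30 labels/s that is 00:20:44:04, i.e. DF 00:20:44;04.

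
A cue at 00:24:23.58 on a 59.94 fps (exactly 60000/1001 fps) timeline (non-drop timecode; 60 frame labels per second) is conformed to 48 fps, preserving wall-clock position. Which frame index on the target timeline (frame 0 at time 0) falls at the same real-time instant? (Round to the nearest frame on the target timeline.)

Source frame index: (0×3600 + 24×60 + 23) × 60 + 58 = 87838.
Real time: 87838 / (60000/1001) = 43962919/30000 s.
Target frame: (43962919/30000) × (48) = 43962919/625 ≈ 70340.670 → 70341.

frame 70341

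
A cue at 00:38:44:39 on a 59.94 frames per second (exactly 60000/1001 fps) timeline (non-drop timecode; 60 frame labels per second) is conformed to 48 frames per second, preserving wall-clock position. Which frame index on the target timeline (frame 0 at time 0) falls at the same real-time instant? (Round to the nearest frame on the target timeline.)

frame 111695

Source frame index: (0×3600 + 38×60 + 44) × 60 + 39 = 139479.
Real time: 139479 / (60000/1001) = 46539493/20000 s.
Target frame: (46539493/20000) × (48) = 139618479/1250 ≈ 111694.783 → 111695.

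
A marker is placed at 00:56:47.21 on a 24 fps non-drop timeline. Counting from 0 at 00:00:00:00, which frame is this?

Total seconds to the label: (0 × 3600 + 56 × 60 + 47) = 3407.
Frame index = 3407 × 24 + 21 = 81789.

81789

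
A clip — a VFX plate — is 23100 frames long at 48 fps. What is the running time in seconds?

Running time = 23100 / (48) = 481.25 s.

481.25 seconds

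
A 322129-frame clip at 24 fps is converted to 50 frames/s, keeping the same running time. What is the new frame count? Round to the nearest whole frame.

671102 frames

Frames at target rate = 322129 × (50) / (24) = 8053225/12 ≈ 671102.083.
Nearest whole frame: 671102.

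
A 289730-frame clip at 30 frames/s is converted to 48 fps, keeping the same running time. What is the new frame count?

Target frames = source frames × (target rate / source rate) = 289730 × (48)/(30) = 289730 × 8/5 = 463568.

463568 frames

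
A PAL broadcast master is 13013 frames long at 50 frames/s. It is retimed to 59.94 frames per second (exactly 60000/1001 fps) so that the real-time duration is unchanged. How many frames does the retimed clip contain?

Target frames = source frames × (target rate / source rate) = 13013 × (60000/1001)/(50) = 13013 × 1200/1001 = 15600.

15600 frames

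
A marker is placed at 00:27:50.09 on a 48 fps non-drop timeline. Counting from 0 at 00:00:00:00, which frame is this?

80169

Total seconds to the label: (0 × 3600 + 27 × 60 + 50) = 1670.
Frame index = 1670 × 48 + 9 = 80169.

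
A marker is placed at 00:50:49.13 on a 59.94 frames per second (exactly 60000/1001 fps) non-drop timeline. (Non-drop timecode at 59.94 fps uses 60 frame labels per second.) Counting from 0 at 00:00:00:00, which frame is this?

frame 182953

Total seconds to the label: (0 × 3600 + 50 × 60 + 49) = 3049.
Frame index = 3049 × 60 + 13 = 182953.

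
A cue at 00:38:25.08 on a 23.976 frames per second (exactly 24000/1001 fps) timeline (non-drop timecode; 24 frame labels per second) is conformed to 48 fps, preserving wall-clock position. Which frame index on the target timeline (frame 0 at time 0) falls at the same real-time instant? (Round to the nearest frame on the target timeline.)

Source frame index: (0×3600 + 38×60 + 25) × 24 + 8 = 55328.
Real time: 55328 / (24000/1001) = 1730729/750 s.
Target frame: (1730729/750) × (48) = 13845832/125 ≈ 110766.656 → 110767.

frame 110767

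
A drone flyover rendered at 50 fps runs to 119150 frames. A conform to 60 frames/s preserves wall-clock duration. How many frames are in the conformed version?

142980 frames

Frames at target rate = 119150 × (60) / (50) = 142980.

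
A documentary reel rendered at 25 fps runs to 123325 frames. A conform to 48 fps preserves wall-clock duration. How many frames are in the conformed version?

236784 frames

Target frames = source frames × (target rate / source rate) = 123325 × (48)/(25) = 123325 × 48/25 = 236784.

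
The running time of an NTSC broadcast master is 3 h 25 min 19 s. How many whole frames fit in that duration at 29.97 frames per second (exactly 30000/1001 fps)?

369200 frames

3 h 25 min 19 s = 12319 s.
Frames = 12319 × 30000/1001 = 369570000/1001 ≈ 369200.7992.
Complete frames: 369200.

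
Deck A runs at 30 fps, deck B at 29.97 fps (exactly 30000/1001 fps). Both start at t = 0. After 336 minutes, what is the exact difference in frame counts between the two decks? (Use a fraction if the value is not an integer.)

336 min = 20160 s.
A emits 30 × 20160 = 604800 frames; B emits 30000/1001 × 20160 = 86400000/143.
Difference = 86400/143 frames (≈ 604.1958); B is behind A.

86400/143 frames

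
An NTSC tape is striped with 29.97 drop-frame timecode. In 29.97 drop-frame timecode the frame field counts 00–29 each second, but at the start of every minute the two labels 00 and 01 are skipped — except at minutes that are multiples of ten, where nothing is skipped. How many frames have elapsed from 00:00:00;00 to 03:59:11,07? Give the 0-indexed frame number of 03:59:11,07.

Complete 10-minute blocks: 23, each 17982 frames → 413586.
Remaining 9 whole minutes in the current block: 1800 + 8 × 1798 = 16184 frames.
Within the current minute: 11 × 30 + 7 − 2 = 335 (labels ;00/;01 skipped at this minute). Total = 413586 + 16184 + 335 = 430105.

430105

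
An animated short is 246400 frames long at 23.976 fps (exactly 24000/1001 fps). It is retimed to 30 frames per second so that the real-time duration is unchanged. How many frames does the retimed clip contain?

308308 frames

Target frames = source frames × (target rate / source rate) = 246400 × (30)/(24000/1001) = 246400 × 1001/800 = 308308.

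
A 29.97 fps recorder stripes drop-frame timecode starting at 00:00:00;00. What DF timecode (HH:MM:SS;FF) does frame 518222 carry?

Ten DF minutes hold 17982 frames, so frame 518222 lies in block 28 (frames 503496–521477) with 14726 frames into that block.
The block's first minute is 1800 frames and the rest 1798 each; 14726 frames reaches minute 8, so 28 × 18 + 8 × 2 = 520 labels have been skipped so far.
Adding those back, label number 518222 + 520 = 518742 at 30 labels/s is 17291 s + 12 f = 4 h 48 min 11 s frame 12, i.e. 04:48:11;12.

04:48:11;12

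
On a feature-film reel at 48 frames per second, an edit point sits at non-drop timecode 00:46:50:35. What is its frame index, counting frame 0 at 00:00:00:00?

Total seconds to the label: (0 × 3600 + 46 × 60 + 50) = 2810.
Frame index = 2810 × 48 + 35 = 134915.

frame 134915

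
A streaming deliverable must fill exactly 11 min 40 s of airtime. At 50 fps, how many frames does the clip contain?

11 min 40 s = 700 s.
Frames = 700 × 50 = 35000.

35000 frames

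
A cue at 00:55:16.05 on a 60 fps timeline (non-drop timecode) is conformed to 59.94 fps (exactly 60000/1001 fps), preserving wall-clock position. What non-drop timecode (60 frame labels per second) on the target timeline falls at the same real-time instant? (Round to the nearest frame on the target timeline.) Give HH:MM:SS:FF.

00:55:12:46

Source frame index: (0×3600 + 55×60 + 16) × 60 + 5 = 198965.
Real time: 198965 / (60) = 39793/12 s.
Target frame: (39793/12) × (60000/1001) = 15305000/77 ≈ 198766.234 → 198766.
At 60 labels/s: frame 198766 → 00:55:12:46.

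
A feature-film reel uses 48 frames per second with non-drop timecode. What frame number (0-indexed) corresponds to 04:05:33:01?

Total seconds to the label: (4 × 3600 + 5 × 60 + 33) = 14733.
Frame index = 14733 × 48 + 1 = 707185.

frame 707185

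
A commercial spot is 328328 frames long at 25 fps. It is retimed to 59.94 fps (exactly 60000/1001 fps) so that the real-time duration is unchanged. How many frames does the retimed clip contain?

Target frames = source frames × (target rate / source rate) = 328328 × (60000/1001)/(25) = 328328 × 2400/1001 = 787200.

787200 frames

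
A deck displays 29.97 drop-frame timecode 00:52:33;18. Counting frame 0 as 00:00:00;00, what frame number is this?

As if non-drop at 30 labels/s: (0 × 3600 + 52 × 60 + 33) × 30 + 18 = 94608.
Minute boundaries passed: 52; those not divisible by 10: 52 − 5 = 47; dropped labels = 2 × 47 = 94.
Actual frame index = 94608 − 94 = 94514.

94514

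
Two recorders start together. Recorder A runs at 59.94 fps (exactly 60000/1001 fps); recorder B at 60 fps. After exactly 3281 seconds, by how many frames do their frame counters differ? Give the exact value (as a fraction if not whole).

A emits 60000/1001 × 3281 = 196860000/1001 frames; B emits 60 × 3281 = 196860.
Difference = 196860/1001 frames (≈ 196.6633); B is ahead of A.

196860/1001 frames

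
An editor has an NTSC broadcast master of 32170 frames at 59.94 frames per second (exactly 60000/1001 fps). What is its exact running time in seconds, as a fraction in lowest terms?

Running time = 32170 ÷ (60000/1001) = 32170 × 1001/60000 = 3220217/6000 s.

3220217/6000 seconds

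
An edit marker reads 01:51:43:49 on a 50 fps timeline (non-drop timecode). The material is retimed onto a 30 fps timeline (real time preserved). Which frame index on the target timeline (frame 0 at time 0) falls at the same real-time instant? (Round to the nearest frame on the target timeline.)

Source frame index: (1×3600 + 51×60 + 43) × 50 + 49 = 335199.
Real time: 335199 / (50) = 335199/50 s.
Target frame: (335199/50) × (30) = 1005597/5 ≈ 201119.400 → 201119.

frame 201119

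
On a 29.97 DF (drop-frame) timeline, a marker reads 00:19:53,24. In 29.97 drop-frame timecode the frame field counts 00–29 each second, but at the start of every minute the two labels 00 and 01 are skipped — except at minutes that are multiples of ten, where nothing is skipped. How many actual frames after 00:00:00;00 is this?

35778

Complete 10-minute blocks: 1, each 17982 frames → 17982.
Remaining 9 whole minutes in the current block: 1800 + 8 × 1798 = 16184 frames.
Within the current minute: 53 × 30 + 24 − 2 = 1612 (labels ;00/;01 skipped at this minute). Total = 17982 + 16184 + 1612 = 35778.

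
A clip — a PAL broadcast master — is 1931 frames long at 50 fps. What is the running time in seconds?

Running time = 1931 / (50) = 38.62 s.

38.62 seconds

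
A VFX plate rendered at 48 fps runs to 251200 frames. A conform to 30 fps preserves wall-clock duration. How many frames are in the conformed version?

157000 frames

Target frames = source frames × (target rate / source rate) = 251200 × (30)/(48) = 251200 × 5/8 = 157000.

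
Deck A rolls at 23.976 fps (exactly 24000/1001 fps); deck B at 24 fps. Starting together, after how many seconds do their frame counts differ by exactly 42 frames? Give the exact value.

The gap grows by |24 − 24000/1001| = 24/1001 frames per second.
Time for a 42-frame gap: 42 ÷ (24/1001) = 1751.75 s.

1751.75 seconds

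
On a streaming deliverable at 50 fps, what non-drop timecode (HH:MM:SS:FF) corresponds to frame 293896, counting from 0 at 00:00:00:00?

01:37:57:46

293896 ÷ 50 = 5877 full seconds, remainder 46 frames.
5877 s = 1 h 37 min 57 s.
Timecode: 01:37:57:46.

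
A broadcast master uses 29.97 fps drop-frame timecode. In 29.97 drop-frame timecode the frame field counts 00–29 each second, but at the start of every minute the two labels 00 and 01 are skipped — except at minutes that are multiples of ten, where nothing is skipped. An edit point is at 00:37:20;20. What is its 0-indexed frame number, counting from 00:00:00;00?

Complete 10-minute blocks: 3, each 17982 frames → 53946.
Remaining 7 whole minutes in the current block: 1800 + 6 × 1798 = 12588 frames.
Within the current minute: 20 × 30 + 20 − 2 = 618 (labels ;00/;01 skipped at this minute). Total = 53946 + 12588 + 618 = 67152.

67152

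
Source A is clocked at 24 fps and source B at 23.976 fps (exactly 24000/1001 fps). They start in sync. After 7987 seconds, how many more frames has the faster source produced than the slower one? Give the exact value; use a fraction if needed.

27384/143 frames

A emits 24 × 7987 = 191688 frames; B emits 24000/1001 × 7987 = 27384000/143.
Difference = 27384/143 frames (≈ 191.4965); B is behind A.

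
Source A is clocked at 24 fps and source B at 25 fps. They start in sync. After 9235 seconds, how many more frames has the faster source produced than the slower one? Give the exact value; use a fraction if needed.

9235 frames

A emits 24 × 9235 = 221640 frames; B emits 25 × 9235 = 230875.
Difference = 9235 frames; B is ahead of A.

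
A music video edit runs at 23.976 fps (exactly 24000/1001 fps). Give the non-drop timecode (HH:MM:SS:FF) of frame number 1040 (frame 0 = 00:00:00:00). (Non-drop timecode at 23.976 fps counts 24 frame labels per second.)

00:00:43:08

1040 ÷ 24 = 43 full seconds, remainder 8 frames.
43 s = 0 h 0 min 43 s.
Timecode: 00:00:43:08.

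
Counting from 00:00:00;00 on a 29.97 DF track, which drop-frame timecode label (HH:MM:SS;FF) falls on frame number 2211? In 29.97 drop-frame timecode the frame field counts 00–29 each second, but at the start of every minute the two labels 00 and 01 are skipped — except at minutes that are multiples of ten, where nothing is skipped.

Each 10-minute DF block holds 10 × 60 × 30 − 9 × 2 = 17982 frames. 2211 ÷ 17982 → 0 full blocks, remainder 2211.
Within the partial block the first minute is 1800 frames and each further minute 1798, so 1 further minute boundary passed. Total skipped labels = 18 × 0 + 2 × 1 = 2.
Non-drop label index = 2211 + 2 = 2213; at 30 labels/s that is 00:01:13:23, i.e. DF 00:01:13;23.

00:01:13;23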